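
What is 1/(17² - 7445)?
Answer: -1/7156 ≈ -0.00013974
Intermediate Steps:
1/(17² - 7445) = 1/(289 - 7445) = 1/(-7156) = -1/7156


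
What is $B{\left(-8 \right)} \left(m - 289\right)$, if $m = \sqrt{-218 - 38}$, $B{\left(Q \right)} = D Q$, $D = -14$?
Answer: $-32368 + 1792 i \approx -32368.0 + 1792.0 i$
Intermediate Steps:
$B{\left(Q \right)} = - 14 Q$
$m = 16 i$ ($m = \sqrt{-218 - 38} = \sqrt{-256} = 16 i \approx 16.0 i$)
$B{\left(-8 \right)} \left(m - 289\right) = \left(-14\right) \left(-8\right) \left(16 i - 289\right) = 112 \left(-289 + 16 i\right) = -32368 + 1792 i$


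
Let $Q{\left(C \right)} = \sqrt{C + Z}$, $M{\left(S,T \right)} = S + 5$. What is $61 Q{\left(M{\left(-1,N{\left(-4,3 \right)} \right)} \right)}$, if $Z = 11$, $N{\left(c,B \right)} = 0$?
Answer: $61 \sqrt{15} \approx 236.25$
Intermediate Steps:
$M{\left(S,T \right)} = 5 + S$
$Q{\left(C \right)} = \sqrt{11 + C}$ ($Q{\left(C \right)} = \sqrt{C + 11} = \sqrt{11 + C}$)
$61 Q{\left(M{\left(-1,N{\left(-4,3 \right)} \right)} \right)} = 61 \sqrt{11 + \left(5 - 1\right)} = 61 \sqrt{11 + 4} = 61 \sqrt{15}$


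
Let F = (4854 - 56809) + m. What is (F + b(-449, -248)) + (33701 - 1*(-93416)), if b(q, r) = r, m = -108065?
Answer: -33151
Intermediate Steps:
F = -160020 (F = (4854 - 56809) - 108065 = -51955 - 108065 = -160020)
(F + b(-449, -248)) + (33701 - 1*(-93416)) = (-160020 - 248) + (33701 - 1*(-93416)) = -160268 + (33701 + 93416) = -160268 + 127117 = -33151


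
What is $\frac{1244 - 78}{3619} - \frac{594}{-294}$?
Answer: $\frac{5395}{2303} \approx 2.3426$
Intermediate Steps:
$\frac{1244 - 78}{3619} - \frac{594}{-294} = 1166 \cdot \frac{1}{3619} - - \frac{99}{49} = \frac{106}{329} + \frac{99}{49} = \frac{5395}{2303}$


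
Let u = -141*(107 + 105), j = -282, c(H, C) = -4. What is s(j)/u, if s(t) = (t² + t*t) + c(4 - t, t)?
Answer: -39761/7473 ≈ -5.3206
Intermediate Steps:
s(t) = -4 + 2*t² (s(t) = (t² + t*t) - 4 = (t² + t²) - 4 = 2*t² - 4 = -4 + 2*t²)
u = -29892 (u = -141*212 = -29892)
s(j)/u = (-4 + 2*(-282)²)/(-29892) = (-4 + 2*79524)*(-1/29892) = (-4 + 159048)*(-1/29892) = 159044*(-1/29892) = -39761/7473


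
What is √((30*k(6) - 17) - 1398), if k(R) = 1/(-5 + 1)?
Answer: I*√5690/2 ≈ 37.716*I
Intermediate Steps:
k(R) = -¼ (k(R) = 1/(-4) = -¼)
√((30*k(6) - 17) - 1398) = √((30*(-¼) - 17) - 1398) = √((-15/2 - 17) - 1398) = √(-49/2 - 1398) = √(-2845/2) = I*√5690/2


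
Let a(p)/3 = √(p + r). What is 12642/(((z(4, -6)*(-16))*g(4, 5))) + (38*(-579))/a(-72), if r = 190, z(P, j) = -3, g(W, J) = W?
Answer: 2107/32 - 3667*√118/59 ≈ -609.31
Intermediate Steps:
a(p) = 3*√(190 + p) (a(p) = 3*√(p + 190) = 3*√(190 + p))
12642/(((z(4, -6)*(-16))*g(4, 5))) + (38*(-579))/a(-72) = 12642/((-3*(-16)*4)) + (38*(-579))/((3*√(190 - 72))) = 12642/((48*4)) - 22002*√118/354 = 12642/192 - 3667*√118/59 = 12642*(1/192) - 3667*√118/59 = 2107/32 - 3667*√118/59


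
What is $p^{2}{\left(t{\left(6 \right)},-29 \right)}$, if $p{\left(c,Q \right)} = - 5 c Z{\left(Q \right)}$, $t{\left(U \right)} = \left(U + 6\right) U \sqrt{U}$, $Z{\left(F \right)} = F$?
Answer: $653961600$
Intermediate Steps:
$t{\left(U \right)} = U^{\frac{3}{2}} \left(6 + U\right)$ ($t{\left(U \right)} = \left(6 + U\right) U \sqrt{U} = U \left(6 + U\right) \sqrt{U} = U^{\frac{3}{2}} \left(6 + U\right)$)
$p{\left(c,Q \right)} = - 5 Q c$ ($p{\left(c,Q \right)} = - 5 c Q = - 5 Q c$)
$p^{2}{\left(t{\left(6 \right)},-29 \right)} = \left(\left(-5\right) \left(-29\right) 6^{\frac{3}{2}} \left(6 + 6\right)\right)^{2} = \left(\left(-5\right) \left(-29\right) 6 \sqrt{6} \cdot 12\right)^{2} = \left(\left(-5\right) \left(-29\right) 72 \sqrt{6}\right)^{2} = \left(10440 \sqrt{6}\right)^{2} = 653961600$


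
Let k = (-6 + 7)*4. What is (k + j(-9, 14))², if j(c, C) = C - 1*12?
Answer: 36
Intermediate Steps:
j(c, C) = -12 + C (j(c, C) = C - 12 = -12 + C)
k = 4 (k = 1*4 = 4)
(k + j(-9, 14))² = (4 + (-12 + 14))² = (4 + 2)² = 6² = 36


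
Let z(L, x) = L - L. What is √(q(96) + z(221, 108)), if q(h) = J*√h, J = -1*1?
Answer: 2*I*6^(¼) ≈ 3.1302*I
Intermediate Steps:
J = -1
z(L, x) = 0
q(h) = -√h
√(q(96) + z(221, 108)) = √(-√96 + 0) = √(-4*√6 + 0) = √(-4*√6) = 2*I*6^(¼)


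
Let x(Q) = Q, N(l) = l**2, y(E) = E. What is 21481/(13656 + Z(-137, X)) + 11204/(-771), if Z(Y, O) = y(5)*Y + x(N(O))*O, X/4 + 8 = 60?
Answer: -11216952809/772017977 ≈ -14.529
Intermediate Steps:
X = 208 (X = -32 + 4*60 = -32 + 240 = 208)
Z(Y, O) = O**3 + 5*Y (Z(Y, O) = 5*Y + O**2*O = 5*Y + O**3 = O**3 + 5*Y)
21481/(13656 + Z(-137, X)) + 11204/(-771) = 21481/(13656 + (208**3 + 5*(-137))) + 11204/(-771) = 21481/(13656 + (8998912 - 685)) + 11204*(-1/771) = 21481/(13656 + 8998227) - 11204/771 = 21481/9011883 - 11204/771 = -11216952809/772017977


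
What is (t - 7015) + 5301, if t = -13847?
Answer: -15561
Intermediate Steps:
(t - 7015) + 5301 = (-13847 - 7015) + 5301 = -20862 + 5301 = -15561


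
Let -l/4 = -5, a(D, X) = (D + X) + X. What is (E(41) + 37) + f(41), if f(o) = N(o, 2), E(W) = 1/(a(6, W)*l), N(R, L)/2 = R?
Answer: 209441/1760 ≈ 119.00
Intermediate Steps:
a(D, X) = D + 2*X
l = 20 (l = -4*(-5) = 20)
N(R, L) = 2*R
E(W) = 1/(120 + 40*W) (E(W) = 1/((6 + 2*W)*20) = 1/(120 + 40*W))
f(o) = 2*o
(E(41) + 37) + f(41) = (1/(40*(3 + 41)) + 37) + 2*41 = ((1/40)/44 + 37) + 82 = ((1/40)*(1/44) + 37) + 82 = (1/1760 + 37) + 82 = 65121/1760 + 82 = 209441/1760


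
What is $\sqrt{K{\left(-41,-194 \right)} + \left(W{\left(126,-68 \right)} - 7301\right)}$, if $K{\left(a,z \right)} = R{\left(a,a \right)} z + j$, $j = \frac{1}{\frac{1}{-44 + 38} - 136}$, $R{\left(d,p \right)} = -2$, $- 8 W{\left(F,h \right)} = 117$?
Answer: $\frac{i \sqrt{73985894170}}{3268} \approx 83.232 i$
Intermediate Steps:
$W{\left(F,h \right)} = - \frac{117}{8}$ ($W{\left(F,h \right)} = \left(- \frac{1}{8}\right) 117 = - \frac{117}{8}$)
$j = - \frac{6}{817}$ ($j = \frac{1}{\frac{1}{-6} - 136} = \frac{1}{- \frac{1}{6} - 136} = \frac{1}{- \frac{817}{6}} = - \frac{6}{817} \approx -0.0073439$)
$K{\left(a,z \right)} = - \frac{6}{817} - 2 z$ ($K{\left(a,z \right)} = - 2 z - \frac{6}{817} = - \frac{6}{817} - 2 z$)
$\sqrt{K{\left(-41,-194 \right)} + \left(W{\left(126,-68 \right)} - 7301\right)} = \sqrt{\left(- \frac{6}{817} - -388\right) - \frac{58525}{8}} = \sqrt{\left(- \frac{6}{817} + 388\right) - \frac{58525}{8}} = \sqrt{\frac{316990}{817} - \frac{58525}{8}} = \sqrt{- \frac{45279005}{6536}} = \frac{i \sqrt{73985894170}}{3268}$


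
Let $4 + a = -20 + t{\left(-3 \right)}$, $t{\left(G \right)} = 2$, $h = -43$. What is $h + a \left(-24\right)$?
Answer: $485$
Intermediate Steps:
$a = -22$ ($a = -4 + \left(-20 + 2\right) = -4 - 18 = -22$)
$h + a \left(-24\right) = -43 - -528 = -43 + 528 = 485$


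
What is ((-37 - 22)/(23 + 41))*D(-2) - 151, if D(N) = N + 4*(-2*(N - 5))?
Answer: -6425/32 ≈ -200.78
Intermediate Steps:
D(N) = 40 - 7*N (D(N) = N + 4*(-2*(-5 + N)) = N + 4*(10 - 2*N) = N + (40 - 8*N) = 40 - 7*N)
((-37 - 22)/(23 + 41))*D(-2) - 151 = ((-37 - 22)/(23 + 41))*(40 - 7*(-2)) - 151 = (-59/64)*(40 + 14) - 151 = -59*1/64*54 - 151 = -59/64*54 - 151 = -1593/32 - 151 = -6425/32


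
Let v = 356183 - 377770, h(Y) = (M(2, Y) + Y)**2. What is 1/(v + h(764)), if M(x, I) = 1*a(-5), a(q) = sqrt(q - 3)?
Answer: -I/(-562101*I + 3056*sqrt(2)) ≈ 1.7789e-6 - 1.3678e-8*I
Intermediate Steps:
a(q) = sqrt(-3 + q)
M(x, I) = 2*I*sqrt(2) (M(x, I) = 1*sqrt(-3 - 5) = 1*sqrt(-8) = 1*(2*I*sqrt(2)) = 2*I*sqrt(2))
h(Y) = (Y + 2*I*sqrt(2))**2 (h(Y) = (2*I*sqrt(2) + Y)**2 = (Y + 2*I*sqrt(2))**2)
v = -21587
1/(v + h(764)) = 1/(-21587 + (764 + 2*I*sqrt(2))**2)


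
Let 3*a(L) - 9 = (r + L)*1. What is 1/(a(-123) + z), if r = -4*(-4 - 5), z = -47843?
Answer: -1/47869 ≈ -2.0890e-5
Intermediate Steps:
r = 36 (r = -4*(-9) = 36)
a(L) = 15 + L/3 (a(L) = 3 + ((36 + L)*1)/3 = 3 + (36 + L)/3 = 3 + (12 + L/3) = 15 + L/3)
1/(a(-123) + z) = 1/((15 + (1/3)*(-123)) - 47843) = 1/((15 - 41) - 47843) = 1/(-26 - 47843) = 1/(-47869) = -1/47869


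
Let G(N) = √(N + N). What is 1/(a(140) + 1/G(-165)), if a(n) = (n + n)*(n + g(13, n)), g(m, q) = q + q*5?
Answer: 90552000/24847468800001 + I*√330/24847468800001 ≈ 3.6443e-6 + 7.311e-13*I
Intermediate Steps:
g(m, q) = 6*q (g(m, q) = q + 5*q = 6*q)
G(N) = √2*√N (G(N) = √(2*N) = √2*√N)
a(n) = 14*n² (a(n) = (n + n)*(n + 6*n) = (2*n)*(7*n) = 14*n²)
1/(a(140) + 1/G(-165)) = 1/(14*140² + 1/(√2*√(-165))) = 1/(14*19600 + 1/(√2*(I*√165))) = 1/(274400 + 1/(I*√330)) = 1/(274400 - I*√330/330)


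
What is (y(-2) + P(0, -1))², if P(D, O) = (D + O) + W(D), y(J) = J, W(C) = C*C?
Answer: 9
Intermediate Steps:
W(C) = C²
P(D, O) = D + O + D² (P(D, O) = (D + O) + D² = D + O + D²)
(y(-2) + P(0, -1))² = (-2 + (0 - 1 + 0²))² = (-2 + (0 - 1 + 0))² = (-2 - 1)² = (-3)² = 9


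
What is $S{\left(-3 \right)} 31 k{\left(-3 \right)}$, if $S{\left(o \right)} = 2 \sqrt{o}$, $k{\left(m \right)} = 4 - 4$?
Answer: $0$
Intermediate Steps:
$k{\left(m \right)} = 0$ ($k{\left(m \right)} = 4 - 4 = 0$)
$S{\left(-3 \right)} 31 k{\left(-3 \right)} = 2 \sqrt{-3} \cdot 31 \cdot 0 = 2 i \sqrt{3} \cdot 31 \cdot 0 = 62 i \sqrt{3} \cdot 0 = 0$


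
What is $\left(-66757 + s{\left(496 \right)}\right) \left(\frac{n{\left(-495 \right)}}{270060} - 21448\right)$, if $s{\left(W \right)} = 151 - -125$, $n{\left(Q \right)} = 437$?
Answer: $\frac{385074335777083}{270060} \approx 1.4259 \cdot 10^{9}$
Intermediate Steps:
$s{\left(W \right)} = 276$ ($s{\left(W \right)} = 151 + 125 = 276$)
$\left(-66757 + s{\left(496 \right)}\right) \left(\frac{n{\left(-495 \right)}}{270060} - 21448\right) = \left(-66757 + 276\right) \left(\frac{437}{270060} - 21448\right) = - 66481 \left(437 \cdot \frac{1}{270060} - 21448\right) = - 66481 \left(\frac{437}{270060} - 21448\right) = \left(-66481\right) \left(- \frac{5792246443}{270060}\right) = \frac{385074335777083}{270060}$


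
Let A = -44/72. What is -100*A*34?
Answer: 18700/9 ≈ 2077.8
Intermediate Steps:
A = -11/18 (A = -44*1/72 = -11/18 ≈ -0.61111)
-100*A*34 = -100*(-11/18)*34 = (550/9)*34 = 18700/9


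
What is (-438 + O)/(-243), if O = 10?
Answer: 428/243 ≈ 1.7613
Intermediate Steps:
(-438 + O)/(-243) = (-438 + 10)/(-243) = -1/243*(-428) = 428/243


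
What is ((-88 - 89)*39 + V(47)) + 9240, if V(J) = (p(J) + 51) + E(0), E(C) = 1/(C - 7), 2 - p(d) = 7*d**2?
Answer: -91512/7 ≈ -13073.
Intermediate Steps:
p(d) = 2 - 7*d**2
E(C) = 1/(-7 + C)
V(J) = 370/7 - 7*J**2 (V(J) = ((2 - 7*J**2) + 51) + 1/(-7 + 0) = (53 - 7*J**2) + 1/(-7) = (53 - 7*J**2) - 1/7 = 370/7 - 7*J**2)
((-88 - 89)*39 + V(47)) + 9240 = ((-88 - 89)*39 + (370/7 - 7*47**2)) + 9240 = (-177*39 + (370/7 - 7*2209)) + 9240 = (-6903 + (370/7 - 15463)) + 9240 = (-6903 - 107871/7) + 9240 = -156192/7 + 9240 = -91512/7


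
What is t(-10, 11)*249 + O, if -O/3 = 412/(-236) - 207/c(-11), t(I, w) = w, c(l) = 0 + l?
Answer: 1744371/649 ≈ 2687.8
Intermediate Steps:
c(l) = l
O = -33240/649 (O = -3*(412/(-236) - 207/(-11)) = -3*(412*(-1/236) - 207*(-1/11)) = -3*(-103/59 + 207/11) = -3*11080/649 = -33240/649 ≈ -51.217)
t(-10, 11)*249 + O = 11*249 - 33240/649 = 2739 - 33240/649 = 1744371/649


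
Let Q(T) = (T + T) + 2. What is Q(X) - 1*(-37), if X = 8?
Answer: 55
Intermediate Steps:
Q(T) = 2 + 2*T (Q(T) = 2*T + 2 = 2 + 2*T)
Q(X) - 1*(-37) = (2 + 2*8) - 1*(-37) = (2 + 16) + 37 = 18 + 37 = 55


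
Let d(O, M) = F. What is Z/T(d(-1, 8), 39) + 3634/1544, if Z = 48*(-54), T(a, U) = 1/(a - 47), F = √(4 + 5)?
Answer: 88046873/772 ≈ 1.1405e+5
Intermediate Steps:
F = 3 (F = √9 = 3)
d(O, M) = 3
T(a, U) = 1/(-47 + a)
Z = -2592
Z/T(d(-1, 8), 39) + 3634/1544 = -2592/(1/(-47 + 3)) + 3634/1544 = -2592/(1/(-44)) + 3634*(1/1544) = -2592/(-1/44) + 1817/772 = -2592*(-44) + 1817/772 = 114048 + 1817/772 = 88046873/772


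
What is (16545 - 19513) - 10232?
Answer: -13200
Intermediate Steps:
(16545 - 19513) - 10232 = -2968 - 10232 = -13200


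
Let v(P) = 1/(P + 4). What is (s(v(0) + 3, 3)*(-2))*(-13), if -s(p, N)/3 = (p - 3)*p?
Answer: -507/8 ≈ -63.375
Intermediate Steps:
v(P) = 1/(4 + P)
s(p, N) = -3*p*(-3 + p) (s(p, N) = -3*(p - 3)*p = -3*(-3 + p)*p = -3*p*(-3 + p))
(s(v(0) + 3, 3)*(-2))*(-13) = ((3*(1/(4 + 0) + 3)*(3 - (1/(4 + 0) + 3)))*(-2))*(-13) = ((3*(1/4 + 3)*(3 - (1/4 + 3)))*(-2))*(-13) = ((3*(¼ + 3)*(3 - (¼ + 3)))*(-2))*(-13) = ((3*(13/4)*(3 - 1*13/4))*(-2))*(-13) = ((3*(13/4)*(3 - 13/4))*(-2))*(-13) = ((3*(13/4)*(-¼))*(-2))*(-13) = -39/16*(-2)*(-13) = (39/8)*(-13) = -507/8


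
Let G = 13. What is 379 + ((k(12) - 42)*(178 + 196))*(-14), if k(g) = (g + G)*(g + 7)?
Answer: -2266809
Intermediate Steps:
k(g) = (7 + g)*(13 + g) (k(g) = (g + 13)*(g + 7) = (13 + g)*(7 + g) = (7 + g)*(13 + g))
379 + ((k(12) - 42)*(178 + 196))*(-14) = 379 + (((91 + 12² + 20*12) - 42)*(178 + 196))*(-14) = 379 + (((91 + 144 + 240) - 42)*374)*(-14) = 379 + ((475 - 42)*374)*(-14) = 379 + (433*374)*(-14) = 379 + 161942*(-14) = 379 - 2267188 = -2266809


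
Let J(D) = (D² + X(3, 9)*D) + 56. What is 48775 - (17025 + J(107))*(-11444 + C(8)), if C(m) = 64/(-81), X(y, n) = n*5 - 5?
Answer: 30419739455/81 ≈ 3.7555e+8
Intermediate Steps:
X(y, n) = -5 + 5*n (X(y, n) = 5*n - 5 = -5 + 5*n)
J(D) = 56 + D² + 40*D (J(D) = (D² + (-5 + 5*9)*D) + 56 = (D² + (-5 + 45)*D) + 56 = (D² + 40*D) + 56 = 56 + D² + 40*D)
C(m) = -64/81 (C(m) = 64*(-1/81) = -64/81)
48775 - (17025 + J(107))*(-11444 + C(8)) = 48775 - (17025 + (56 + 107² + 40*107))*(-11444 - 64/81) = 48775 - (17025 + (56 + 11449 + 4280))*(-927028)/81 = 48775 - (17025 + 15785)*(-927028)/81 = 48775 - 32810*(-927028)/81 = 48775 - 1*(-30415788680/81) = 48775 + 30415788680/81 = 30419739455/81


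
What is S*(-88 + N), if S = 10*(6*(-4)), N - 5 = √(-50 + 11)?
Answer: 19920 - 240*I*√39 ≈ 19920.0 - 1498.8*I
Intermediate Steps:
N = 5 + I*√39 (N = 5 + √(-50 + 11) = 5 + √(-39) = 5 + I*√39 ≈ 5.0 + 6.245*I)
S = -240 (S = 10*(-24) = -240)
S*(-88 + N) = -240*(-88 + (5 + I*√39)) = -240*(-83 + I*√39) = 19920 - 240*I*√39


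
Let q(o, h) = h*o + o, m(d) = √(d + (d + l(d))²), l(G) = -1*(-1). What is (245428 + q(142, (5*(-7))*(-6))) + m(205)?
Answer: 275390 + √42641 ≈ 2.7560e+5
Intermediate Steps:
l(G) = 1
m(d) = √(d + (1 + d)²) (m(d) = √(d + (d + 1)²) = √(d + (1 + d)²))
q(o, h) = o + h*o
(245428 + q(142, (5*(-7))*(-6))) + m(205) = (245428 + 142*(1 + (5*(-7))*(-6))) + √(205 + (1 + 205)²) = (245428 + 142*(1 - 35*(-6))) + √(205 + 206²) = (245428 + 142*(1 + 210)) + √(205 + 42436) = (245428 + 142*211) + √42641 = (245428 + 29962) + √42641 = 275390 + √42641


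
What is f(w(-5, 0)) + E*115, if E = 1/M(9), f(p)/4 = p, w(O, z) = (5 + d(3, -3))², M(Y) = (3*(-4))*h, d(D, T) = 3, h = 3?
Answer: 9101/36 ≈ 252.81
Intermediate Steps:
M(Y) = -36 (M(Y) = (3*(-4))*3 = -12*3 = -36)
w(O, z) = 64 (w(O, z) = (5 + 3)² = 8² = 64)
f(p) = 4*p
E = -1/36 (E = 1/(-36) = -1/36 ≈ -0.027778)
f(w(-5, 0)) + E*115 = 4*64 - 1/36*115 = 256 - 115/36 = 9101/36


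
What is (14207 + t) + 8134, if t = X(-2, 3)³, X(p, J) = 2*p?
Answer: 22277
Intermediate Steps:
t = -64 (t = (2*(-2))³ = (-4)³ = -64)
(14207 + t) + 8134 = (14207 - 64) + 8134 = 14143 + 8134 = 22277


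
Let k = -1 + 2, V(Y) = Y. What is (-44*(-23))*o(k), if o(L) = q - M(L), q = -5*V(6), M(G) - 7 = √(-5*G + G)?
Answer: -37444 - 2024*I ≈ -37444.0 - 2024.0*I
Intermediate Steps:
M(G) = 7 + 2*√(-G) (M(G) = 7 + √(-5*G + G) = 7 + √(-4*G) = 7 + 2*√(-G))
k = 1
q = -30 (q = -5*6 = -30)
o(L) = -37 - 2*√(-L) (o(L) = -30 - (7 + 2*√(-L)) = -30 + (-7 - 2*√(-L)) = -37 - 2*√(-L))
(-44*(-23))*o(k) = (-44*(-23))*(-37 - 2*I) = 1012*(-37 - 2*I) = -37444 - 2024*I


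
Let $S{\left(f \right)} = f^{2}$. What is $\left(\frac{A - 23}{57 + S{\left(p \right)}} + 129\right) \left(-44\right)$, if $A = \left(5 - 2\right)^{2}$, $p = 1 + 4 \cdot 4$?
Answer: $- \frac{981640}{173} \approx -5674.2$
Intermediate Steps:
$p = 17$ ($p = 1 + 16 = 17$)
$A = 9$ ($A = 3^{2} = 9$)
$\left(\frac{A - 23}{57 + S{\left(p \right)}} + 129\right) \left(-44\right) = \left(\frac{9 - 23}{57 + 17^{2}} + 129\right) \left(-44\right) = \left(- \frac{14}{57 + 289} + 129\right) \left(-44\right) = \left(- \frac{14}{346} + 129\right) \left(-44\right) = \left(\left(-14\right) \frac{1}{346} + 129\right) \left(-44\right) = \left(- \frac{7}{173} + 129\right) \left(-44\right) = \frac{22310}{173} \left(-44\right) = - \frac{981640}{173}$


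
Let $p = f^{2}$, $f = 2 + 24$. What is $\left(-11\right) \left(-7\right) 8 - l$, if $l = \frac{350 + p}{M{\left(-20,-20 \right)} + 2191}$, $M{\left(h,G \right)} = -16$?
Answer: $\frac{446258}{725} \approx 615.53$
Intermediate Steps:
$f = 26$
$p = 676$ ($p = 26^{2} = 676$)
$l = \frac{342}{725}$ ($l = \frac{350 + 676}{-16 + 2191} = \frac{1026}{2175} = 1026 \cdot \frac{1}{2175} = \frac{342}{725} \approx 0.47172$)
$\left(-11\right) \left(-7\right) 8 - l = \left(-11\right) \left(-7\right) 8 - \frac{342}{725} = 77 \cdot 8 - \frac{342}{725} = 616 - \frac{342}{725} = \frac{446258}{725}$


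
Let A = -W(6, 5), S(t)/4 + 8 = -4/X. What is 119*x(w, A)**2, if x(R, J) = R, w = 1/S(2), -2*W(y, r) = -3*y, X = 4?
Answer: 119/1296 ≈ 0.091821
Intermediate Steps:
W(y, r) = 3*y/2 (W(y, r) = -(-3)*y/2 = 3*y/2)
S(t) = -36 (S(t) = -32 + 4*(-4/4) = -32 + 4*(-4*1/4) = -32 + 4*(-1) = -32 - 4 = -36)
A = -9 (A = -3*6/2 = -1*9 = -9)
w = -1/36 (w = 1/(-36) = -1/36 ≈ -0.027778)
119*x(w, A)**2 = 119*(-1/36)**2 = 119*(1/1296) = 119/1296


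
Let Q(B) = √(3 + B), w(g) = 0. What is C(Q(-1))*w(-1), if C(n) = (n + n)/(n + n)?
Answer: 0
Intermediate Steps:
C(n) = 1 (C(n) = (2*n)/((2*n)) = (2*n)*(1/(2*n)) = 1)
C(Q(-1))*w(-1) = 1*0 = 0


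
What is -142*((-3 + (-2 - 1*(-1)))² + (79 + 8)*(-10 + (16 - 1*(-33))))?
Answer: -484078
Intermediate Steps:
-142*((-3 + (-2 - 1*(-1)))² + (79 + 8)*(-10 + (16 - 1*(-33)))) = -142*((-3 + (-2 + 1))² + 87*(-10 + (16 + 33))) = -142*((-3 - 1)² + 87*(-10 + 49)) = -142*((-4)² + 87*39) = -142*(16 + 3393) = -142*3409 = -484078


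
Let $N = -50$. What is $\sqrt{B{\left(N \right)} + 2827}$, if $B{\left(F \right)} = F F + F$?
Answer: $\sqrt{5277} \approx 72.643$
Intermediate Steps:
$B{\left(F \right)} = F + F^{2}$ ($B{\left(F \right)} = F^{2} + F = F + F^{2}$)
$\sqrt{B{\left(N \right)} + 2827} = \sqrt{- 50 \left(1 - 50\right) + 2827} = \sqrt{\left(-50\right) \left(-49\right) + 2827} = \sqrt{2450 + 2827} = \sqrt{5277}$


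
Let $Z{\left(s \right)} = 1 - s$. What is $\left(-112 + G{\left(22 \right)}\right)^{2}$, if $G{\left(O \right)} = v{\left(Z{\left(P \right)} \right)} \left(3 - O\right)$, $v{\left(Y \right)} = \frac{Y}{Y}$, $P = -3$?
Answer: $17161$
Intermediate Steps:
$v{\left(Y \right)} = 1$
$G{\left(O \right)} = 3 - O$ ($G{\left(O \right)} = 1 \left(3 - O\right) = 3 - O$)
$\left(-112 + G{\left(22 \right)}\right)^{2} = \left(-112 + \left(3 - 22\right)\right)^{2} = \left(-112 - 19\right)^{2} = \left(-131\right)^{2} = 17161$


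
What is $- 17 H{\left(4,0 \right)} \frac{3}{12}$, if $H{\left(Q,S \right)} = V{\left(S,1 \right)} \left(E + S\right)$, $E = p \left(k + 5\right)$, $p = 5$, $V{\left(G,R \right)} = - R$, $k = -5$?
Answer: $0$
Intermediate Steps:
$E = 0$ ($E = 5 \left(-5 + 5\right) = 5 \cdot 0 = 0$)
$H{\left(Q,S \right)} = - S$ ($H{\left(Q,S \right)} = \left(-1\right) 1 \left(0 + S\right) = - S$)
$- 17 H{\left(4,0 \right)} \frac{3}{12} = - 17 \left(\left(-1\right) 0\right) \frac{3}{12} = \left(-17\right) 0 \cdot 3 \cdot \frac{1}{12} = 0 \cdot \frac{1}{4} = 0$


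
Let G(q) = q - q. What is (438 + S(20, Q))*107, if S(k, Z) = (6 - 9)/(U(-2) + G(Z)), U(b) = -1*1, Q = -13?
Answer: 47187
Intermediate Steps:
U(b) = -1
G(q) = 0
S(k, Z) = 3 (S(k, Z) = (6 - 9)/(-1 + 0) = -3/(-1) = -3*(-1) = 3)
(438 + S(20, Q))*107 = (438 + 3)*107 = 441*107 = 47187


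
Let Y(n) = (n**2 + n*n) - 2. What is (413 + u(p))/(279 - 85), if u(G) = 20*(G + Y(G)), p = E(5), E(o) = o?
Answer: 1473/194 ≈ 7.5928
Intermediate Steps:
p = 5
Y(n) = -2 + 2*n**2 (Y(n) = (n**2 + n**2) - 2 = 2*n**2 - 2 = -2 + 2*n**2)
u(G) = -40 + 20*G + 40*G**2 (u(G) = 20*(G + (-2 + 2*G**2)) = 20*(-2 + G + 2*G**2) = -40 + 20*G + 40*G**2)
(413 + u(p))/(279 - 85) = (413 + (-40 + 20*5 + 40*5**2))/(279 - 85) = (413 + (-40 + 100 + 40*25))/194 = (413 + (-40 + 100 + 1000))*(1/194) = (413 + 1060)*(1/194) = 1473*(1/194) = 1473/194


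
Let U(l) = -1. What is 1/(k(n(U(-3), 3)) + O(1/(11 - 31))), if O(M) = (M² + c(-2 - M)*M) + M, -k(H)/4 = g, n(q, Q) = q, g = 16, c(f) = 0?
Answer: -400/25619 ≈ -0.015613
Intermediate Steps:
k(H) = -64 (k(H) = -4*16 = -64)
O(M) = M + M² (O(M) = (M² + 0*M) + M = (M² + 0) + M = M² + M = M + M²)
1/(k(n(U(-3), 3)) + O(1/(11 - 31))) = 1/(-64 + (1 + 1/(11 - 31))/(11 - 31)) = 1/(-64 + (1 + 1/(-20))/(-20)) = 1/(-64 - (1 - 1/20)/20) = 1/(-64 - 1/20*19/20) = 1/(-64 - 19/400) = 1/(-25619/400) = -400/25619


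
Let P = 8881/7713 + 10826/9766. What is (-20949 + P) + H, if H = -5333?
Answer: -989762784886/37662579 ≈ -26280.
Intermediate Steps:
P = 85116392/37662579 (P = 8881*(1/7713) + 10826*(1/9766) = 8881/7713 + 5413/4883 = 85116392/37662579 ≈ 2.2600)
(-20949 + P) + H = (-20949 + 85116392/37662579) - 5333 = -788908251079/37662579 - 5333 = -989762784886/37662579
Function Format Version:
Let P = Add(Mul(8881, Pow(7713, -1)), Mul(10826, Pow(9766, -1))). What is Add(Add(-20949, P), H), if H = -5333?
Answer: Rational(-989762784886, 37662579) ≈ -26280.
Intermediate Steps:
P = Rational(85116392, 37662579) (P = Add(Mul(8881, Rational(1, 7713)), Mul(10826, Rational(1, 9766))) = Add(Rational(8881, 7713), Rational(5413, 4883)) = Rational(85116392, 37662579) ≈ 2.2600)
Add(Add(-20949, P), H) = Add(Add(-20949, Rational(85116392, 37662579)), -5333) = Add(Rational(-788908251079, 37662579), -5333) = Rational(-989762784886, 37662579)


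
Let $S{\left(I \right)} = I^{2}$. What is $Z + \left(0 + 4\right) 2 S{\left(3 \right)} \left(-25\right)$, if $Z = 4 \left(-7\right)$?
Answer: $-1828$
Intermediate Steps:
$Z = -28$
$Z + \left(0 + 4\right) 2 S{\left(3 \right)} \left(-25\right) = -28 + \left(0 + 4\right) 2 \cdot 3^{2} \left(-25\right) = -28 + 4 \cdot 2 \cdot 9 \left(-25\right) = -28 + 8 \cdot 9 \left(-25\right) = -28 + 72 \left(-25\right) = -28 - 1800 = -1828$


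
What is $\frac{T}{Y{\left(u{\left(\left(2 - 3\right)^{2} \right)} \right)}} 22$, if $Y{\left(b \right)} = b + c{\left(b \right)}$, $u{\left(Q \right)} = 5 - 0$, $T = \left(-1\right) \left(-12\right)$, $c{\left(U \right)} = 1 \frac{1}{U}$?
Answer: $\frac{660}{13} \approx 50.769$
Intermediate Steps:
$c{\left(U \right)} = \frac{1}{U}$
$T = 12$
$u{\left(Q \right)} = 5$ ($u{\left(Q \right)} = 5 + 0 = 5$)
$Y{\left(b \right)} = b + \frac{1}{b}$
$\frac{T}{Y{\left(u{\left(\left(2 - 3\right)^{2} \right)} \right)}} 22 = \frac{12}{5 + \frac{1}{5}} \cdot 22 = \frac{12}{\frac{26}{5}} \cdot 22 = 12 \cdot \frac{5}{26} \cdot 22 = \frac{30}{13} \cdot 22 = \frac{660}{13}$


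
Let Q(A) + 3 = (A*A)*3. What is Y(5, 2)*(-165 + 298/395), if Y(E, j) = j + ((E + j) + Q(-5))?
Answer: -5255037/395 ≈ -13304.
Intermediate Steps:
Q(A) = -3 + 3*A**2 (Q(A) = -3 + (A*A)*3 = -3 + A**2*3 = -3 + 3*A**2)
Y(E, j) = 72 + E + 2*j (Y(E, j) = j + ((E + j) + (-3 + 3*(-5)**2)) = j + ((E + j) + (-3 + 3*25)) = j + ((E + j) + (-3 + 75)) = j + ((E + j) + 72) = j + (72 + E + j) = 72 + E + 2*j)
Y(5, 2)*(-165 + 298/395) = (72 + 5 + 2*2)*(-165 + 298/395) = (72 + 5 + 4)*(-165 + 298*(1/395)) = 81*(-165 + 298/395) = 81*(-64877/395) = -5255037/395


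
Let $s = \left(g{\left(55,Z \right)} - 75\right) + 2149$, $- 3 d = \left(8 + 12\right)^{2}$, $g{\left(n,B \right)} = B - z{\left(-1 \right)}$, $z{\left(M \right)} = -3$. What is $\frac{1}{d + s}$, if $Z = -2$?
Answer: $\frac{3}{5825} \approx 0.00051502$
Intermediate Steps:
$g{\left(n,B \right)} = 3 + B$ ($g{\left(n,B \right)} = B - -3 = B + 3 = 3 + B$)
$d = - \frac{400}{3}$ ($d = - \frac{\left(8 + 12\right)^{2}}{3} = - \frac{20^{2}}{3} = \left(- \frac{1}{3}\right) 400 = - \frac{400}{3} \approx -133.33$)
$s = 2075$ ($s = \left(\left(3 - 2\right) - 75\right) + 2149 = \left(1 - 75\right) + 2149 = -74 + 2149 = 2075$)
$\frac{1}{d + s} = \frac{1}{- \frac{400}{3} + 2075} = \frac{1}{\frac{5825}{3}} = \frac{3}{5825}$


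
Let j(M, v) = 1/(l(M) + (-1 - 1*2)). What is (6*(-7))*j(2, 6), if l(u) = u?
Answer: 42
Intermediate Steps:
j(M, v) = 1/(-3 + M) (j(M, v) = 1/(M + (-1 - 1*2)) = 1/(M + (-1 - 2)) = 1/(M - 3) = 1/(-3 + M))
(6*(-7))*j(2, 6) = (6*(-7))/(-3 + 2) = -42/(-1) = -42*(-1) = 42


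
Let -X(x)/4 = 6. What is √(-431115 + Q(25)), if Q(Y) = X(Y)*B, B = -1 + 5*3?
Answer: 3*I*√47939 ≈ 656.85*I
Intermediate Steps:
X(x) = -24 (X(x) = -4*6 = -24)
B = 14 (B = -1 + 15 = 14)
Q(Y) = -336 (Q(Y) = -24*14 = -336)
√(-431115 + Q(25)) = √(-431115 - 336) = √(-431451) = 3*I*√47939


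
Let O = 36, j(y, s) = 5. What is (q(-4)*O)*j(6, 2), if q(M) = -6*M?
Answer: 4320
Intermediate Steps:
(q(-4)*O)*j(6, 2) = (-6*(-4)*36)*5 = (24*36)*5 = 864*5 = 4320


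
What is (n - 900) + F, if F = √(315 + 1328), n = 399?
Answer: -501 + √1643 ≈ -460.47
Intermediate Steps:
F = √1643 ≈ 40.534
(n - 900) + F = (399 - 900) + √1643 = -501 + √1643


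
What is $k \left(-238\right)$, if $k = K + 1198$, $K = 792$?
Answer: $-473620$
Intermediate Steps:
$k = 1990$ ($k = 792 + 1198 = 1990$)
$k \left(-238\right) = 1990 \left(-238\right) = -473620$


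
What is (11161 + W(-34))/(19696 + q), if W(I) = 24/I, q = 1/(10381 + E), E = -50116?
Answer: 7538722875/13304549503 ≈ 0.56663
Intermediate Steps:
q = -1/39735 (q = 1/(10381 - 50116) = 1/(-39735) = -1/39735 ≈ -2.5167e-5)
(11161 + W(-34))/(19696 + q) = (11161 + 24/(-34))/(19696 - 1/39735) = (11161 + 24*(-1/34))/(782620559/39735) = (11161 - 12/17)*(39735/782620559) = (189725/17)*(39735/782620559) = 7538722875/13304549503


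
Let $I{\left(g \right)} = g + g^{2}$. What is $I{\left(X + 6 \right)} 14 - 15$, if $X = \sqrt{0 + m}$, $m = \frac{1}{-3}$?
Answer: $\frac{1705}{3} + \frac{182 i \sqrt{3}}{3} \approx 568.33 + 105.08 i$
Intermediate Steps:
$m = - \frac{1}{3} \approx -0.33333$
$X = \frac{i \sqrt{3}}{3}$ ($X = \sqrt{0 - \frac{1}{3}} = \sqrt{- \frac{1}{3}} = \frac{i \sqrt{3}}{3} \approx 0.57735 i$)
$I{\left(X + 6 \right)} 14 - 15 = \left(\frac{i \sqrt{3}}{3} + 6\right) \left(1 + \left(\frac{i \sqrt{3}}{3} + 6\right)\right) 14 - 15 = \left(6 + \frac{i \sqrt{3}}{3}\right) \left(1 + \left(6 + \frac{i \sqrt{3}}{3}\right)\right) 14 - 15 = \left(6 + \frac{i \sqrt{3}}{3}\right) \left(7 + \frac{i \sqrt{3}}{3}\right) 14 - 15 = 14 \left(6 + \frac{i \sqrt{3}}{3}\right) \left(7 + \frac{i \sqrt{3}}{3}\right) - 15 = -15 + 14 \left(6 + \frac{i \sqrt{3}}{3}\right) \left(7 + \frac{i \sqrt{3}}{3}\right)$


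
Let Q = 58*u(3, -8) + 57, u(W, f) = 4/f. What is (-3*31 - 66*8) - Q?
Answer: -649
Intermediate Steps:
Q = 28 (Q = 58*(4/(-8)) + 57 = 58*(4*(-⅛)) + 57 = 58*(-½) + 57 = -29 + 57 = 28)
(-3*31 - 66*8) - Q = (-3*31 - 66*8) - 1*28 = (-93 - 528) - 28 = -621 - 28 = -649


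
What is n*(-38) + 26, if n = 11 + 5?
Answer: -582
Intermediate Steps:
n = 16
n*(-38) + 26 = 16*(-38) + 26 = -608 + 26 = -582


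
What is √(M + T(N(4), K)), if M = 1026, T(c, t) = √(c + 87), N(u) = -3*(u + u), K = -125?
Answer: √(1026 + 3*√7) ≈ 32.155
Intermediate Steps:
N(u) = -6*u
T(c, t) = √(87 + c)
√(M + T(N(4), K)) = √(1026 + √(87 - 6*4)) = √(1026 + √(87 - 24)) = √(1026 + √63) = √(1026 + 3*√7)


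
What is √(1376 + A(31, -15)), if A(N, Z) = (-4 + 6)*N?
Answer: √1438 ≈ 37.921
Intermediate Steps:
A(N, Z) = 2*N
√(1376 + A(31, -15)) = √(1376 + 2*31) = √(1376 + 62) = √1438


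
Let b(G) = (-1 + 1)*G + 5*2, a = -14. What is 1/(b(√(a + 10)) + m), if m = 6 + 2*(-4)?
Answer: ⅛ ≈ 0.12500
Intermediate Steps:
b(G) = 10 (b(G) = 0*G + 10 = 0 + 10 = 10)
m = -2 (m = 6 - 8 = -2)
1/(b(√(a + 10)) + m) = 1/(10 - 2) = 1/8 = ⅛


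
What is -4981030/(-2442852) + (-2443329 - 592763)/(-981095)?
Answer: 6151793521117/1198334941470 ≈ 5.1336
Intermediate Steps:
-4981030/(-2442852) + (-2443329 - 592763)/(-981095) = -4981030*(-1/2442852) - 3036092*(-1/981095) = 2490515/1221426 + 3036092/981095 = 6151793521117/1198334941470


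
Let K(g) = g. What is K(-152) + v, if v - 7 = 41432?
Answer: 41287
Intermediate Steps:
v = 41439 (v = 7 + 41432 = 41439)
K(-152) + v = -152 + 41439 = 41287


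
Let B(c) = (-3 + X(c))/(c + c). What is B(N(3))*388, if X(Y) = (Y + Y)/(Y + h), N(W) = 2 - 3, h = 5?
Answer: 679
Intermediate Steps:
N(W) = -1
X(Y) = 2*Y/(5 + Y) (X(Y) = (Y + Y)/(Y + 5) = (2*Y)/(5 + Y) = 2*Y/(5 + Y))
B(c) = (-3 + 2*c/(5 + c))/(2*c) (B(c) = (-3 + 2*c/(5 + c))/(c + c) = (-3 + 2*c/(5 + c))/((2*c)) = (-3 + 2*c/(5 + c))*(1/(2*c)) = (-3 + 2*c/(5 + c))/(2*c))
B(N(3))*388 = ((½)*(-15 - 1*(-1))/(-1*(5 - 1)))*388 = ((½)*(-1)*(-15 + 1)/4)*388 = ((½)*(-1)*(¼)*(-14))*388 = (7/4)*388 = 679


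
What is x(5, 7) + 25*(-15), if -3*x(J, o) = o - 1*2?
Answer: -1130/3 ≈ -376.67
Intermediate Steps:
x(J, o) = 2/3 - o/3 (x(J, o) = -(o - 1*2)/3 = -(o - 2)/3 = -(-2 + o)/3 = 2/3 - o/3)
x(5, 7) + 25*(-15) = (2/3 - 1/3*7) + 25*(-15) = (2/3 - 7/3) - 375 = -5/3 - 375 = -1130/3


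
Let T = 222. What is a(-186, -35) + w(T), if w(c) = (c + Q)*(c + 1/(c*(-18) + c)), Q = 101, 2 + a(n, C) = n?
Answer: 15876977/222 ≈ 71518.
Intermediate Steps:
a(n, C) = -2 + n
w(c) = (101 + c)*(c - 1/(17*c)) (w(c) = (c + 101)*(c + 1/(c*(-18) + c)) = (101 + c)*(c + 1/(-18*c + c)) = (101 + c)*(c + 1/(-17*c)) = (101 + c)*(c - 1/(17*c)))
a(-186, -35) + w(T) = (-2 - 186) + (-1/17 + 222² + 101*222 - 101/17/222) = -188 + (-1/17 + 49284 + 22422 - 101/17*1/222) = -188 + (-1/17 + 49284 + 22422 - 101/3774) = -188 + 15918713/222 = 15876977/222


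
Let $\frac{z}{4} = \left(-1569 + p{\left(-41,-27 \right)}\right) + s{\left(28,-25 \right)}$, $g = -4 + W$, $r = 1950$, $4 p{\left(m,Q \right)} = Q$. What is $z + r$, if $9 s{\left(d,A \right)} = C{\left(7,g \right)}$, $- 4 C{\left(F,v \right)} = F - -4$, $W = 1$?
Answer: $- \frac{39188}{9} \approx -4354.2$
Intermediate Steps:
$p{\left(m,Q \right)} = \frac{Q}{4}$
$g = -3$ ($g = -4 + 1 = -3$)
$C{\left(F,v \right)} = -1 - \frac{F}{4}$ ($C{\left(F,v \right)} = - \frac{F - -4}{4} = - \frac{F + 4}{4} = - \frac{4 + F}{4} = -1 - \frac{F}{4}$)
$s{\left(d,A \right)} = - \frac{11}{36}$ ($s{\left(d,A \right)} = \frac{-1 - \frac{7}{4}}{9} = \frac{1}{9} \left(- \frac{11}{4}\right) = - \frac{11}{36}$)
$z = - \frac{56738}{9}$ ($z = 4 \left(\left(-1569 + \frac{1}{4} \left(-27\right)\right) - \frac{11}{36}\right) = 4 \left(\left(-1569 - \frac{27}{4}\right) - \frac{11}{36}\right) = 4 \left(- \frac{6303}{4} - \frac{11}{36}\right) = 4 \left(- \frac{28369}{18}\right) = - \frac{56738}{9} \approx -6304.2$)
$z + r = - \frac{56738}{9} + 1950 = - \frac{39188}{9}$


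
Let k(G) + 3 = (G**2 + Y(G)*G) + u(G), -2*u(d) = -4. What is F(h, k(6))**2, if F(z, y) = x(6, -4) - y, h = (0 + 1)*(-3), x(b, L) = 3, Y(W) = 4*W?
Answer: 30976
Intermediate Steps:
u(d) = 2 (u(d) = -1/2*(-4) = 2)
k(G) = -1 + 5*G**2 (k(G) = -3 + ((G**2 + (4*G)*G) + 2) = -3 + ((G**2 + 4*G**2) + 2) = -3 + (5*G**2 + 2) = -3 + (2 + 5*G**2) = -1 + 5*G**2)
h = -3 (h = 1*(-3) = -3)
F(z, y) = 3 - y
F(h, k(6))**2 = (3 - (-1 + 5*6**2))**2 = (3 - (-1 + 5*36))**2 = (3 - (-1 + 180))**2 = (3 - 1*179)**2 = (3 - 179)**2 = (-176)**2 = 30976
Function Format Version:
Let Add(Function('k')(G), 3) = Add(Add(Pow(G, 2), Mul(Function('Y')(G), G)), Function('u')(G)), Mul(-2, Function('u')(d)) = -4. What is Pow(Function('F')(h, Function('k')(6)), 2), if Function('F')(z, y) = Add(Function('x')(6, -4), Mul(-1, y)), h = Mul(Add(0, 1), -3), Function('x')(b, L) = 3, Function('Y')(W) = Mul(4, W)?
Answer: 30976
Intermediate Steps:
Function('u')(d) = 2 (Function('u')(d) = Mul(Rational(-1, 2), -4) = 2)
Function('k')(G) = Add(-1, Mul(5, Pow(G, 2))) (Function('k')(G) = Add(-3, Add(Add(Pow(G, 2), Mul(Mul(4, G), G)), 2)) = Add(-3, Add(Add(Pow(G, 2), Mul(4, Pow(G, 2))), 2)) = Add(-3, Add(Mul(5, Pow(G, 2)), 2)) = Add(-3, Add(2, Mul(5, Pow(G, 2)))) = Add(-1, Mul(5, Pow(G, 2))))
h = -3 (h = Mul(1, -3) = -3)
Function('F')(z, y) = Add(3, Mul(-1, y))
Pow(Function('F')(h, Function('k')(6)), 2) = Pow(Add(3, Mul(-1, Add(-1, Mul(5, Pow(6, 2))))), 2) = Pow(Add(3, Mul(-1, Add(-1, Mul(5, 36)))), 2) = Pow(Add(3, Mul(-1, Add(-1, 180))), 2) = Pow(Add(3, Mul(-1, 179)), 2) = Pow(Add(3, -179), 2) = Pow(-176, 2) = 30976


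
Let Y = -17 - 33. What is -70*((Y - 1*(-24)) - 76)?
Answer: 7140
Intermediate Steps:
Y = -50
-70*((Y - 1*(-24)) - 76) = -70*((-50 - 1*(-24)) - 76) = -70*((-50 + 24) - 76) = -70*(-26 - 76) = -70*(-102) = 7140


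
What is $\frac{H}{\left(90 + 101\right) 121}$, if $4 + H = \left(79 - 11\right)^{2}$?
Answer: $\frac{420}{2101} \approx 0.1999$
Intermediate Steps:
$H = 4620$ ($H = -4 + \left(79 - 11\right)^{2} = -4 + 68^{2} = -4 + 4624 = 4620$)
$\frac{H}{\left(90 + 101\right) 121} = \frac{4620}{\left(90 + 101\right) 121} = \frac{4620}{191 \cdot 121} = \frac{4620}{23111} = 4620 \cdot \frac{1}{23111} = \frac{420}{2101}$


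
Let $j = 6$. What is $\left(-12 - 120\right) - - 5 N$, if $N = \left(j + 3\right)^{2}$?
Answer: $273$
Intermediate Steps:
$N = 81$ ($N = \left(6 + 3\right)^{2} = 9^{2} = 81$)
$\left(-12 - 120\right) - - 5 N = \left(-12 - 120\right) - \left(-5\right) 81 = -132 - -405 = -132 + 405 = 273$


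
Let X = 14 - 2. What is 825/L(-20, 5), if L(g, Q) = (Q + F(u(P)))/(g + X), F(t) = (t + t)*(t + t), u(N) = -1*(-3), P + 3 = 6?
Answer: -6600/41 ≈ -160.98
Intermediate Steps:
P = 3 (P = -3 + 6 = 3)
X = 12
u(N) = 3
F(t) = 4*t**2 (F(t) = (2*t)*(2*t) = 4*t**2)
L(g, Q) = (36 + Q)/(12 + g) (L(g, Q) = (Q + 4*3**2)/(g + 12) = (Q + 4*9)/(12 + g) = (Q + 36)/(12 + g) = (36 + Q)/(12 + g))
825/L(-20, 5) = 825/(((36 + 5)/(12 - 20))) = 825/((41/(-8))) = 825/((-1/8*41)) = 825/(-41/8) = 825*(-8/41) = -6600/41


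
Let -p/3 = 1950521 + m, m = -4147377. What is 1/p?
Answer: 1/6590568 ≈ 1.5173e-7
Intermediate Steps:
p = 6590568 (p = -3*(1950521 - 4147377) = -3*(-2196856) = 6590568)
1/p = 1/6590568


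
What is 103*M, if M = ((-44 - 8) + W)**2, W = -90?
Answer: 2076892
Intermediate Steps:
M = 20164 (M = ((-44 - 8) - 90)**2 = (-52 - 90)**2 = (-142)**2 = 20164)
103*M = 103*20164 = 2076892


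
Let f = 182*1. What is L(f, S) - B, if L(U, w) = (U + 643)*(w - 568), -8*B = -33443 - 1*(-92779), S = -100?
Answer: -543683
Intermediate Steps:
f = 182
B = -7417 (B = -(-33443 - 1*(-92779))/8 = -(-33443 + 92779)/8 = -⅛*59336 = -7417)
L(U, w) = (-568 + w)*(643 + U) (L(U, w) = (643 + U)*(-568 + w) = (-568 + w)*(643 + U))
L(f, S) - B = (-365224 - 568*182 + 643*(-100) + 182*(-100)) - 1*(-7417) = (-365224 - 103376 - 64300 - 18200) + 7417 = -551100 + 7417 = -543683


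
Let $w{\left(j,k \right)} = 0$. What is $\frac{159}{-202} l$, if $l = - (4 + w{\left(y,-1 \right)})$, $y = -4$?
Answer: $\frac{318}{101} \approx 3.1485$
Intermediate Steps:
$l = -4$ ($l = - (4 + 0) = \left(-1\right) 4 = -4$)
$\frac{159}{-202} l = \frac{159}{-202} \left(-4\right) = 159 \left(- \frac{1}{202}\right) \left(-4\right) = \left(- \frac{159}{202}\right) \left(-4\right) = \frac{318}{101}$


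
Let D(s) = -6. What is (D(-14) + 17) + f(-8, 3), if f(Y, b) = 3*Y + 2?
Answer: -11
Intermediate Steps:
f(Y, b) = 2 + 3*Y
(D(-14) + 17) + f(-8, 3) = (-6 + 17) + (2 + 3*(-8)) = 11 + (2 - 24) = 11 - 22 = -11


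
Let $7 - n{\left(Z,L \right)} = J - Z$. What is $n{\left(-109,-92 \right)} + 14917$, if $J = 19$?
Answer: $14796$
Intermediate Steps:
$n{\left(Z,L \right)} = -12 + Z$ ($n{\left(Z,L \right)} = 7 - \left(19 - Z\right) = 7 + \left(-19 + Z\right) = -12 + Z$)
$n{\left(-109,-92 \right)} + 14917 = \left(-12 - 109\right) + 14917 = -121 + 14917 = 14796$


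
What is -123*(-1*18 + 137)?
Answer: -14637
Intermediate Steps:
-123*(-1*18 + 137) = -123*(-18 + 137) = -123*119 = -14637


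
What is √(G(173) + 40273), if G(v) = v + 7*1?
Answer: √40453 ≈ 201.13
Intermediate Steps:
G(v) = 7 + v (G(v) = v + 7 = 7 + v)
√(G(173) + 40273) = √((7 + 173) + 40273) = √(180 + 40273) = √40453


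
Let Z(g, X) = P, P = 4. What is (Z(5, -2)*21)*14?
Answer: 1176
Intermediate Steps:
Z(g, X) = 4
(Z(5, -2)*21)*14 = (4*21)*14 = 84*14 = 1176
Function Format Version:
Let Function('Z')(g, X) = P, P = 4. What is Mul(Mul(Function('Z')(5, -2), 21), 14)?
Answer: 1176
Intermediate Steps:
Function('Z')(g, X) = 4
Mul(Mul(Function('Z')(5, -2), 21), 14) = Mul(Mul(4, 21), 14) = Mul(84, 14) = 1176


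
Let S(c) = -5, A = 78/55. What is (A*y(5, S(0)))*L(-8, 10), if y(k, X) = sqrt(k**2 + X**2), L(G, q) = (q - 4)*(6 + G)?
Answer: -936*sqrt(2)/11 ≈ -120.34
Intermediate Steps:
A = 78/55 (A = 78*(1/55) = 78/55 ≈ 1.4182)
L(G, q) = (-4 + q)*(6 + G)
y(k, X) = sqrt(X**2 + k**2)
(A*y(5, S(0)))*L(-8, 10) = (78*sqrt((-5)**2 + 5**2)/55)*(-24 - 4*(-8) + 6*10 - 8*10) = (78*sqrt(25 + 25)/55)*(-24 + 32 + 60 - 80) = (78*sqrt(50)/55)*(-12) = (78*(5*sqrt(2))/55)*(-12) = (78*sqrt(2)/11)*(-12) = -936*sqrt(2)/11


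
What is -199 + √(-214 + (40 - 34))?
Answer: -199 + 4*I*√13 ≈ -199.0 + 14.422*I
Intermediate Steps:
-199 + √(-214 + (40 - 34)) = -199 + √(-214 + 6) = -199 + √(-208) = -199 + 4*I*√13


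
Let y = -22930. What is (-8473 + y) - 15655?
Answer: -47058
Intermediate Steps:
(-8473 + y) - 15655 = (-8473 - 22930) - 15655 = -31403 - 15655 = -47058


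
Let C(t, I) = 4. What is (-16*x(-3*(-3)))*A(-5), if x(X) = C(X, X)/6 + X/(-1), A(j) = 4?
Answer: 1600/3 ≈ 533.33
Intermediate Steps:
x(X) = ⅔ - X (x(X) = 4/6 + X/(-1) = 4*(⅙) + X*(-1) = ⅔ - X)
(-16*x(-3*(-3)))*A(-5) = -16*(⅔ - (-3)*(-3))*4 = -16*(⅔ - 1*9)*4 = -16*(⅔ - 9)*4 = -16*(-25/3)*4 = (400/3)*4 = 1600/3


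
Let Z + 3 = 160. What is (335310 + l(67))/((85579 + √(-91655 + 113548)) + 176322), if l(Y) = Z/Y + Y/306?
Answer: 1800458892325051/1406275478337816 - 6874578151*√21893/1406275478337816 ≈ 1.2796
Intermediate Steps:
Z = 157 (Z = -3 + 160 = 157)
l(Y) = 157/Y + Y/306
(335310 + l(67))/((85579 + √(-91655 + 113548)) + 176322) = (335310 + (157/67 + (1/306)*67))/((85579 + √(-91655 + 113548)) + 176322) = (335310 + (157*(1/67) + 67/306))/((85579 + √21893) + 176322) = (335310 + (157/67 + 67/306))/(261901 + √21893) = (335310 + 52531/20502)/(261901 + √21893) = 6874578151/(20502*(261901 + √21893))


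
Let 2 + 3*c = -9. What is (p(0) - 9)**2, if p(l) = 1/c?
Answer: 10404/121 ≈ 85.984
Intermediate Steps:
c = -11/3 (c = -2/3 + (1/3)*(-9) = -2/3 - 3 = -11/3 ≈ -3.6667)
p(l) = -3/11 (p(l) = 1/(-11/3) = -3/11)
(p(0) - 9)**2 = (-3/11 - 9)**2 = (-102/11)**2 = 10404/121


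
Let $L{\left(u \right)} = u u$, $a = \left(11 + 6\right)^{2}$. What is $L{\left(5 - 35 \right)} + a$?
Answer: $1189$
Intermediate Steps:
$a = 289$ ($a = 17^{2} = 289$)
$L{\left(u \right)} = u^{2}$
$L{\left(5 - 35 \right)} + a = \left(5 - 35\right)^{2} + 289 = \left(-30\right)^{2} + 289 = 900 + 289 = 1189$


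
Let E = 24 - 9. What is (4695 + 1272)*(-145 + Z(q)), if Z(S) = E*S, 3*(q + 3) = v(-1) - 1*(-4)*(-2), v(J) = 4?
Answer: -1253070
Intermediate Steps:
E = 15
q = -13/3 (q = -3 + (4 - 1*(-4)*(-2))/3 = -3 + (4 - (-4)*(-2))/3 = -3 + (4 - 1*8)/3 = -3 + (4 - 8)/3 = -3 + (⅓)*(-4) = -3 - 4/3 = -13/3 ≈ -4.3333)
Z(S) = 15*S
(4695 + 1272)*(-145 + Z(q)) = (4695 + 1272)*(-145 + 15*(-13/3)) = 5967*(-145 - 65) = 5967*(-210) = -1253070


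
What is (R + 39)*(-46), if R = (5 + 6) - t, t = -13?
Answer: -2898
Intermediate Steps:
R = 24 (R = (5 + 6) - 1*(-13) = 11 + 13 = 24)
(R + 39)*(-46) = (24 + 39)*(-46) = 63*(-46) = -2898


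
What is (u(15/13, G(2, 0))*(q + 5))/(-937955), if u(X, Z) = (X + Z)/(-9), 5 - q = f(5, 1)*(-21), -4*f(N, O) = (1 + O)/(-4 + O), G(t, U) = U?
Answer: 9/4877366 ≈ 1.8453e-6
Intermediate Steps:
f(N, O) = -(1 + O)/(4*(-4 + O))
q = 17/2 (q = 5 - (-1 - 1*1)/(4*(-4 + 1))*(-21) = 5 - (1/4)*(-1 - 1)/(-3)*(-21) = 5 - (1/4)*(-1/3)*(-2)*(-21) = 5 - (-21)/6 = 5 - 1*(-7/2) = 5 + 7/2 = 17/2 ≈ 8.5000)
u(X, Z) = -X/9 - Z/9 (u(X, Z) = (X + Z)*(-1/9) = -X/9 - Z/9)
(u(15/13, G(2, 0))*(q + 5))/(-937955) = ((-5/(3*13) - 1/9*0)*(17/2 + 5))/(-937955) = ((-5/(3*13) + 0)*(27/2))*(-1/937955) = ((-1/9*15/13 + 0)*(27/2))*(-1/937955) = ((-5/39 + 0)*(27/2))*(-1/937955) = -5/39*27/2*(-1/937955) = -45/26*(-1/937955) = 9/4877366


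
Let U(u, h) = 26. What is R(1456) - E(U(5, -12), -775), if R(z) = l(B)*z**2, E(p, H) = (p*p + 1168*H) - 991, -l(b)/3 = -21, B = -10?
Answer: 134461483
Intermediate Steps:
l(b) = 63 (l(b) = -3*(-21) = 63)
E(p, H) = -991 + p**2 + 1168*H (E(p, H) = (p**2 + 1168*H) - 991 = -991 + p**2 + 1168*H)
R(z) = 63*z**2
R(1456) - E(U(5, -12), -775) = 63*1456**2 - (-991 + 26**2 + 1168*(-775)) = 63*2119936 - (-991 + 676 - 905200) = 133555968 - 1*(-905515) = 133555968 + 905515 = 134461483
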